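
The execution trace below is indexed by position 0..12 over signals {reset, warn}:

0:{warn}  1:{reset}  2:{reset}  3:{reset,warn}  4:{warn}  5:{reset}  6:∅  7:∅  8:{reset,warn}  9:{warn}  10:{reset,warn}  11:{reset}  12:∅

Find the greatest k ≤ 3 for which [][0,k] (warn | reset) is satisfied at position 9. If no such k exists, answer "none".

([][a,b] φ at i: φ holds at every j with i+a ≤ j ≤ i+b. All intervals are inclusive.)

2

(warn | reset) must hold from j=9 onward; find where it first fails.
  j=9: holds
  j=10: holds
  j=11: holds
  j=12: fails
Holds on [9,11], so largest k = 2.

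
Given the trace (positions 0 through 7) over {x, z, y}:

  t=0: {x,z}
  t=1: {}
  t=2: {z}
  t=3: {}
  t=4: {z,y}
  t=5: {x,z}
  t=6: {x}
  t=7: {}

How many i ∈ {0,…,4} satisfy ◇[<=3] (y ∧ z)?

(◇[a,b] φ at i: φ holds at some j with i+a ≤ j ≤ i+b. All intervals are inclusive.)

Evaluate at each i in [0,4]:
  i=0: ✗ (none in [0,3])
  i=1: ✓ (witness j=4)
  i=2: ✓ (witness j=4)
  i=3: ✓ (witness j=4)
  i=4: ✓ (witness j=4)
Positions where it holds: {1, 2, 3, 4} → 4.

4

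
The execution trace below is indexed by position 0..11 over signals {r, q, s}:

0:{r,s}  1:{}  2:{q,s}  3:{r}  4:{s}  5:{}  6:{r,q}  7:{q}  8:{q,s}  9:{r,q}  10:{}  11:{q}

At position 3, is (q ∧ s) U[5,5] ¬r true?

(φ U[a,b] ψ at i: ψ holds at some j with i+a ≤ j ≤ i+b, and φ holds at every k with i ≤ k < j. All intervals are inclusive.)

Need some j in [8,8] with ¬r, and (q ∧ s) at every k in [3,j-1].
  j=8: ¬r holds, but (q ∧ s) fails at k=3 → not this j.
No j in the window works → until fails.

False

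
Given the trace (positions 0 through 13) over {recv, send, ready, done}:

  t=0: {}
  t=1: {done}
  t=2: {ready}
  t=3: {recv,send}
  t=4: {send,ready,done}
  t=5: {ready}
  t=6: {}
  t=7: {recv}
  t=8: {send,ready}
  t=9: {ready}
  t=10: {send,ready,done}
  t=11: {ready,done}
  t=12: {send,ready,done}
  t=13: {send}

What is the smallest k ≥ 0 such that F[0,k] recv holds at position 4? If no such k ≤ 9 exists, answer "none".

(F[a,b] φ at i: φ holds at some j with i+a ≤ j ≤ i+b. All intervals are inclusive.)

3

Scan j = 4,5,… for recv:
  j=4: fails
  j=5: fails
  j=6: fails
  j=7: holds
First hit at j=7, so smallest k = 7-4 = 3.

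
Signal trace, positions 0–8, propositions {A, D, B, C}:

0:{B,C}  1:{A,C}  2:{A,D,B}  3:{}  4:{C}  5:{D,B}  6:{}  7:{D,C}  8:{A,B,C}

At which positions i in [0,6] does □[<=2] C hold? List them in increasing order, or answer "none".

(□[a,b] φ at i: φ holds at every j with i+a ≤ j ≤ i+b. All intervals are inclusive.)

none

Evaluate at each i in [0,6]:
  i=0: ✗ (fails at j=2)
  i=1: ✗ (fails at j=2)
  i=2: ✗ (fails at j=2)
  i=3: ✗ (fails at j=3)
  i=4: ✗ (fails at j=5)
  i=5: ✗ (fails at j=5)
  i=6: ✗ (fails at j=6)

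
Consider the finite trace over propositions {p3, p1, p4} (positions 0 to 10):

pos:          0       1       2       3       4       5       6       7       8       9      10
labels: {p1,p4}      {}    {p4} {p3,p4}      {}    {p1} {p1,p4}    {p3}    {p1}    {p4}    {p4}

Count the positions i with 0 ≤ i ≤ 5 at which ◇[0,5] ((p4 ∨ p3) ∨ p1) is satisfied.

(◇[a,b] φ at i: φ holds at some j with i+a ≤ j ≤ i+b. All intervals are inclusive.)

6

Evaluate at each i in [0,5]:
  i=0: ✓ (witness j=0)
  i=1: ✓ (witness j=2)
  i=2: ✓ (witness j=2)
  i=3: ✓ (witness j=3)
  i=4: ✓ (witness j=5)
  i=5: ✓ (witness j=5)
Positions where it holds: {0, 1, 2, 3, 4, 5} → 6.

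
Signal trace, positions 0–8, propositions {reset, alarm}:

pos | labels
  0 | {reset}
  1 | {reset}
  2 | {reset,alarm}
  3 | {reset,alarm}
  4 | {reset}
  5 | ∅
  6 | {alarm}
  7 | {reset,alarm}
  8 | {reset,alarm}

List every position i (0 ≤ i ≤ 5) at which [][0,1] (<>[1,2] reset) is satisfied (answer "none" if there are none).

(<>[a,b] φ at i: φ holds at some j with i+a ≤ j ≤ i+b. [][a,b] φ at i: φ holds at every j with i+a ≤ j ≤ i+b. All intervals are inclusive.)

Evaluate at each i in [0,5]:
  i=0: ✓ (all of [0,1])
  i=1: ✓ (all of [1,2])
  i=2: ✓ (all of [2,3])
  i=3: ✗ (fails at j=4)
  i=4: ✗ (fails at j=4)
  i=5: ✓ (all of [5,6])

0, 1, 2, 5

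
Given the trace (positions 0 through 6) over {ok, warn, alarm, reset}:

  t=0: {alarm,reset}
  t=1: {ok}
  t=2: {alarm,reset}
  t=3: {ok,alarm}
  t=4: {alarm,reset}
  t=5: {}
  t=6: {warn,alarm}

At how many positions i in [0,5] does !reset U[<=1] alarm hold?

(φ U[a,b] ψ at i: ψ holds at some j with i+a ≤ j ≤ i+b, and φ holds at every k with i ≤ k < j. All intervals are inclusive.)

6

Evaluate at each i in [0,5]:
  i=0: ✓ (rhs at j=0)
  i=1: ✓ (rhs at j=2; lhs holds on [1,1])
  i=2: ✓ (rhs at j=2)
  i=3: ✓ (rhs at j=3)
  i=4: ✓ (rhs at j=4)
  i=5: ✓ (rhs at j=6; lhs holds on [5,5])
Positions where it holds: {0, 1, 2, 3, 4, 5} → 6.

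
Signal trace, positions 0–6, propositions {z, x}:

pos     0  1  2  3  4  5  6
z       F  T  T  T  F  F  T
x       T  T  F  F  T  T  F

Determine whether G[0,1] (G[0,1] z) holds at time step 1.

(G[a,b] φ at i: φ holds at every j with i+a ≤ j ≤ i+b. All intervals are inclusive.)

Check G[0,1] z at every j in [1,2]:
  j=1: holds on [1,2]
  j=2: holds on [2,3]
All positions satisfy it → formula holds.

Holds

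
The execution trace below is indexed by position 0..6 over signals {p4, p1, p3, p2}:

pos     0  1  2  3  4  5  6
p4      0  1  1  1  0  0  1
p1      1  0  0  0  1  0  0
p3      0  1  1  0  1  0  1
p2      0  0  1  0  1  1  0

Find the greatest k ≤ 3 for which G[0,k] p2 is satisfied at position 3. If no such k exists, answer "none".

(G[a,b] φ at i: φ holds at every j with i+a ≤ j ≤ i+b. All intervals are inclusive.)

p2 must hold from j=3 onward; find where it first fails.
  j=3: fails → no k works.

none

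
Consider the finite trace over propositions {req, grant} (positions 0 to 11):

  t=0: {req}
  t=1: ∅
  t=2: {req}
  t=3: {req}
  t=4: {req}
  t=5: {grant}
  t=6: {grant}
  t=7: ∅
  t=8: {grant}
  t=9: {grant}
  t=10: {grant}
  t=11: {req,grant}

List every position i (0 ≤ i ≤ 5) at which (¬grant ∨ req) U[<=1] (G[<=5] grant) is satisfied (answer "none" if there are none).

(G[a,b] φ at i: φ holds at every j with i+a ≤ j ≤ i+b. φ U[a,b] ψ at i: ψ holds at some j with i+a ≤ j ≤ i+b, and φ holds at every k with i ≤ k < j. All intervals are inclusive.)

none

Evaluate at each i in [0,5]:
  i=0: ✗ (no rhs in [0,1])
  i=1: ✗ (no rhs in [1,2])
  i=2: ✗ (no rhs in [2,3])
  i=3: ✗ (no rhs in [3,4])
  i=4: ✗ (no rhs in [4,5])
  i=5: ✗ (no rhs in [5,6])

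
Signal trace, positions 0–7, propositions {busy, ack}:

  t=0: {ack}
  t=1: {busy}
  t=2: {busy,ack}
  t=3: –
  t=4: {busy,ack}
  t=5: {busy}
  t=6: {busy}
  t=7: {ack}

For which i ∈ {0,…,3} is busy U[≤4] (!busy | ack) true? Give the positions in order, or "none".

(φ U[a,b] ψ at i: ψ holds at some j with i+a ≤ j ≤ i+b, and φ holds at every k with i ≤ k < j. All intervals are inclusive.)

0, 1, 2, 3

Evaluate at each i in [0,3]:
  i=0: ✓ (rhs at j=0)
  i=1: ✓ (rhs at j=2; lhs holds on [1,1])
  i=2: ✓ (rhs at j=2)
  i=3: ✓ (rhs at j=3)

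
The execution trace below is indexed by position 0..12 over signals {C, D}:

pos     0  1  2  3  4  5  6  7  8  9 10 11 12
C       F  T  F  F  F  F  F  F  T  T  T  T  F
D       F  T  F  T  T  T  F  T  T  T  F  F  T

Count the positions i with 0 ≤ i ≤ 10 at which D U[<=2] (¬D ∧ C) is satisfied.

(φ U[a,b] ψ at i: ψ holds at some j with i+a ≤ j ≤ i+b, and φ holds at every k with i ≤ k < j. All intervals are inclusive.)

3

Evaluate at each i in [0,10]:
  i=0: ✗ (no rhs in [0,2])
  i=1: ✗ (no rhs in [1,3])
  i=2: ✗ (no rhs in [2,4])
  i=3: ✗ (no rhs in [3,5])
  i=4: ✗ (no rhs in [4,6])
  i=5: ✗ (no rhs in [5,7])
  i=6: ✗ (no rhs in [6,8])
  i=7: ✗ (no rhs in [7,9])
  i=8: ✓ (rhs at j=10; lhs holds on [8,9])
  i=9: ✓ (rhs at j=10; lhs holds on [9,9])
  i=10: ✓ (rhs at j=10)
Positions where it holds: {8, 9, 10} → 3.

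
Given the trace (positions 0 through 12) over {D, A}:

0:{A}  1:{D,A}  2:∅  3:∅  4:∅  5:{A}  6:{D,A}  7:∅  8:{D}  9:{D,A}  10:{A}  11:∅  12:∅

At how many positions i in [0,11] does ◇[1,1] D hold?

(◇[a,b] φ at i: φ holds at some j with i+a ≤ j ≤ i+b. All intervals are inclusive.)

4

Evaluate at each i in [0,11]:
  i=0: ✓ (witness j=1)
  i=1: ✗ (none in [2,2])
  i=2: ✗ (none in [3,3])
  i=3: ✗ (none in [4,4])
  i=4: ✗ (none in [5,5])
  i=5: ✓ (witness j=6)
  i=6: ✗ (none in [7,7])
  i=7: ✓ (witness j=8)
  i=8: ✓ (witness j=9)
  i=9: ✗ (none in [10,10])
  i=10: ✗ (none in [11,11])
  i=11: ✗ (none in [12,12])
Positions where it holds: {0, 5, 7, 8} → 4.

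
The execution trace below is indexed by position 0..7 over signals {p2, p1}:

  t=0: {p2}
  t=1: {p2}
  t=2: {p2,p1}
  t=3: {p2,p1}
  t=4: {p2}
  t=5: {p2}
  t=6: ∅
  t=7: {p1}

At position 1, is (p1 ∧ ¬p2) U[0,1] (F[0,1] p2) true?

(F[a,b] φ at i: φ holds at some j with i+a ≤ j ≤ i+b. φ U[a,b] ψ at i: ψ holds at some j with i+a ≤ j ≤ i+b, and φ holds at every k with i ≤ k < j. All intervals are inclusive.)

True

Need some j in [1,2] with F[0,1] p2, and (p1 ∧ ¬p2) at every k in [1,j-1].
  j=1: F[0,1] p2 holds; no prefix to check → satisfied.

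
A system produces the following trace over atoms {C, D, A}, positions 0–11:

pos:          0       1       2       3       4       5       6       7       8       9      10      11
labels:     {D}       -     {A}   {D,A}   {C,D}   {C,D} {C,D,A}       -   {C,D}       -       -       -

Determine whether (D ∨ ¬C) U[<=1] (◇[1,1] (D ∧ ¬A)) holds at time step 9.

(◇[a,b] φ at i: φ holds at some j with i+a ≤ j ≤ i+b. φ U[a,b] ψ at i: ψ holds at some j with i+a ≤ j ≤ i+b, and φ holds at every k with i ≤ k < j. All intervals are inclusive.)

Need some j in [9,10] with ◇[1,1] (D ∧ ¬A), and (D ∨ ¬C) at every k in [9,j-1].
  j=9: ◇[1,1] (D ∧ ¬A) — fails (none in [10,10]).
  j=10: ◇[1,1] (D ∧ ¬A) — fails (none in [11,11]).
No j in the window works → until fails.

Does not hold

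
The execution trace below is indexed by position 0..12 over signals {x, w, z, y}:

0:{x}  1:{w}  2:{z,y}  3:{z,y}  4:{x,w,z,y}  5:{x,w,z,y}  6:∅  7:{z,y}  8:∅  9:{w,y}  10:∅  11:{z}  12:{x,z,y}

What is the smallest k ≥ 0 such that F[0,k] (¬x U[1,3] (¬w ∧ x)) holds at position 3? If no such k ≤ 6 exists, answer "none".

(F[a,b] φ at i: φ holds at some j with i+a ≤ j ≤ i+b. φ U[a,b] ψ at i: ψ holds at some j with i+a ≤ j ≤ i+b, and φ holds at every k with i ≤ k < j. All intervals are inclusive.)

Scan j = 3,4,… for (¬x U[1,3] (¬w ∧ x)):
  j=3: fails
  j=4: fails
  j=5: fails
  j=6: fails
  j=7: fails
  j=8: fails
  j=9: holds
First hit at j=9, so smallest k = 9-3 = 6.

6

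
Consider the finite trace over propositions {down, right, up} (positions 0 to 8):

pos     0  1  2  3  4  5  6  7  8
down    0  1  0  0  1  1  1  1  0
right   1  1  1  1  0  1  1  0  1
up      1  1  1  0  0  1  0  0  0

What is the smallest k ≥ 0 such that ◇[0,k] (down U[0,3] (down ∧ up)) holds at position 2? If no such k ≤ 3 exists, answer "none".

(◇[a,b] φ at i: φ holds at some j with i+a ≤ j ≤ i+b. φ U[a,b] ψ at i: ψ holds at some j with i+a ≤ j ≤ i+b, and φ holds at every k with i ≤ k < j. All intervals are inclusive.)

2

Scan j = 2,3,… for (down U[0,3] (down ∧ up)):
  j=2: fails
  j=3: fails
  j=4: holds
First hit at j=4, so smallest k = 4-2 = 2.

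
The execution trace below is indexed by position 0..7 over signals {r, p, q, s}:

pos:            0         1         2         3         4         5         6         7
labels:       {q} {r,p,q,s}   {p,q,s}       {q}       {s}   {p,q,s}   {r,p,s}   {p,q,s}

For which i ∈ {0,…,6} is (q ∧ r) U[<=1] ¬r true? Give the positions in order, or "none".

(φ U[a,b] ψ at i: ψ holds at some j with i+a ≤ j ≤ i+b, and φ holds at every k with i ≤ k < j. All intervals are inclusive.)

0, 1, 2, 3, 4, 5

Evaluate at each i in [0,6]:
  i=0: ✓ (rhs at j=0)
  i=1: ✓ (rhs at j=2; lhs holds on [1,1])
  i=2: ✓ (rhs at j=2)
  i=3: ✓ (rhs at j=3)
  i=4: ✓ (rhs at j=4)
  i=5: ✓ (rhs at j=5)
  i=6: ✗ (lhs fails at k=6 before rhs at j=7)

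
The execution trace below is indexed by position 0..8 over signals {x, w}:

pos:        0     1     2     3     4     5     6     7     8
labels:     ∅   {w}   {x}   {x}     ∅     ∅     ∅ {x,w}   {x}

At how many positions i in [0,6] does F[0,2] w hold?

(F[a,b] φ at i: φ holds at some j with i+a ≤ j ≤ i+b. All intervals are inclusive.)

Evaluate at each i in [0,6]:
  i=0: ✓ (witness j=1)
  i=1: ✓ (witness j=1)
  i=2: ✗ (none in [2,4])
  i=3: ✗ (none in [3,5])
  i=4: ✗ (none in [4,6])
  i=5: ✓ (witness j=7)
  i=6: ✓ (witness j=7)
Positions where it holds: {0, 1, 5, 6} → 4.

4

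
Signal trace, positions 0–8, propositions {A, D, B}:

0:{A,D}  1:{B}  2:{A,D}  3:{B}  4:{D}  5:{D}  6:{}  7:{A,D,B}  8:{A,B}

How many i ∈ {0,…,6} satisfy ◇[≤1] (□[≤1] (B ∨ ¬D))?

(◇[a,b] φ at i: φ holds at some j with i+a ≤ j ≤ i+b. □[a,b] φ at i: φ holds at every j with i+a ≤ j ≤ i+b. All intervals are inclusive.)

Evaluate at each i in [0,6]:
  i=0: ✗ (none in [0,1])
  i=1: ✗ (none in [1,2])
  i=2: ✗ (none in [2,3])
  i=3: ✗ (none in [3,4])
  i=4: ✗ (none in [4,5])
  i=5: ✓ (witness j=6)
  i=6: ✓ (witness j=6)
Positions where it holds: {5, 6} → 2.

2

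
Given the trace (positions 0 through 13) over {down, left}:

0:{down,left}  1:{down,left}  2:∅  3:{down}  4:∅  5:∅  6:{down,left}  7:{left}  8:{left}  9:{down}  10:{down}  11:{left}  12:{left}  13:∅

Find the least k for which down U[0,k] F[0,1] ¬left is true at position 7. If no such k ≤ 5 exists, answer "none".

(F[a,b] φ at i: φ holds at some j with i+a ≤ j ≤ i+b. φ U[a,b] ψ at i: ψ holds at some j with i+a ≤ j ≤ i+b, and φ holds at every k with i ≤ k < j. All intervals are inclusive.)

Need earliest j ≥ 7 with F[0,1] ¬left, and down at every k in [7,j-1].
  j=7: rhs fails.
  j=8: rhs holds but lhs fails at k=7.
  j=9: rhs holds but lhs fails at k=7.
  j=10: rhs holds but lhs fails at k=7.
  j=11: rhs fails.
  j=12: rhs holds but lhs fails at k=7.
No witness within the range → none.

none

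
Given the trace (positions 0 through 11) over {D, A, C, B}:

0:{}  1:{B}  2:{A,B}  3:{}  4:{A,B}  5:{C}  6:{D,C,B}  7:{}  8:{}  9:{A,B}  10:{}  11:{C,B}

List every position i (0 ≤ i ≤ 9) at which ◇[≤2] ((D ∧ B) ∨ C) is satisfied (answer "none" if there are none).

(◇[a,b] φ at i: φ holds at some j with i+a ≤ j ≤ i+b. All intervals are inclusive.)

Evaluate at each i in [0,9]:
  i=0: ✗ (none in [0,2])
  i=1: ✗ (none in [1,3])
  i=2: ✗ (none in [2,4])
  i=3: ✓ (witness j=5)
  i=4: ✓ (witness j=5)
  i=5: ✓ (witness j=5)
  i=6: ✓ (witness j=6)
  i=7: ✗ (none in [7,9])
  i=8: ✗ (none in [8,10])
  i=9: ✓ (witness j=11)

3, 4, 5, 6, 9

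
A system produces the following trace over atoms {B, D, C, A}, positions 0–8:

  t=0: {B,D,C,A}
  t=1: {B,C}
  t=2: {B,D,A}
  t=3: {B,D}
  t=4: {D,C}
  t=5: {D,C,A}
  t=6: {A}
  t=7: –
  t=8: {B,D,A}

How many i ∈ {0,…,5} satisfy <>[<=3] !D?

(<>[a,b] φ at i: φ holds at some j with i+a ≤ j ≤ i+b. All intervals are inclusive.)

5

Evaluate at each i in [0,5]:
  i=0: ✓ (witness j=1)
  i=1: ✓ (witness j=1)
  i=2: ✗ (none in [2,5])
  i=3: ✓ (witness j=6)
  i=4: ✓ (witness j=6)
  i=5: ✓ (witness j=6)
Positions where it holds: {0, 1, 3, 4, 5} → 5.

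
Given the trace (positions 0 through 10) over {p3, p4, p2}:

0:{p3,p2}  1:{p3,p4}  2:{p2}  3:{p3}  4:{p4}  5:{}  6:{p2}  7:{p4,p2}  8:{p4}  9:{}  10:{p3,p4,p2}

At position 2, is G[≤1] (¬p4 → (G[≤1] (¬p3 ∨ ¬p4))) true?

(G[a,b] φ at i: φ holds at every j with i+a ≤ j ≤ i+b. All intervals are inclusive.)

Yes

Check (¬p4 → (G[≤1] (¬p3 ∨ ¬p4))) at every j in [2,3]:
  j=2: antecedent true; consequent holds on [2,3] → ✓
  j=3: antecedent true; consequent holds on [3,4] → ✓
All positions satisfy it → formula holds.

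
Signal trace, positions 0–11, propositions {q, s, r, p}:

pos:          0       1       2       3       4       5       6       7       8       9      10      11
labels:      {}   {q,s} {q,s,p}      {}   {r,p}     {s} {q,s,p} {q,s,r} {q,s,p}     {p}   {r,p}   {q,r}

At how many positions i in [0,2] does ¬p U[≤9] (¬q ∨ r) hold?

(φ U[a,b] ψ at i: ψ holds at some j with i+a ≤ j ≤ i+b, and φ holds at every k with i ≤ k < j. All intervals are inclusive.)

1

Evaluate at each i in [0,2]:
  i=0: ✓ (rhs at j=0)
  i=1: ✗ (lhs fails at k=2 before rhs at j=3)
  i=2: ✗ (lhs fails at k=2 before rhs at j=3)
Positions where it holds: {0} → 1.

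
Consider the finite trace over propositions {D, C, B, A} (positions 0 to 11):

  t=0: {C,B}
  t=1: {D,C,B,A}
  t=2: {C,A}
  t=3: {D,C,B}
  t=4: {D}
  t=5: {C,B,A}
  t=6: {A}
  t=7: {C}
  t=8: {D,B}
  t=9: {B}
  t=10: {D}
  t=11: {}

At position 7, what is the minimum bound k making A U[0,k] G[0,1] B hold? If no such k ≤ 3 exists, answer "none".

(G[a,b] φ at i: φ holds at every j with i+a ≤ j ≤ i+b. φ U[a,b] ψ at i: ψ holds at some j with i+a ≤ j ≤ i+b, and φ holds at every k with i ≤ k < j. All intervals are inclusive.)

none

Need earliest j ≥ 7 with G[0,1] B, and A at every k in [7,j-1].
  j=7: rhs fails.
  j=8: rhs holds but lhs fails at k=7.
  j=9: rhs fails.
  j=10: rhs fails.
No witness within the range → none.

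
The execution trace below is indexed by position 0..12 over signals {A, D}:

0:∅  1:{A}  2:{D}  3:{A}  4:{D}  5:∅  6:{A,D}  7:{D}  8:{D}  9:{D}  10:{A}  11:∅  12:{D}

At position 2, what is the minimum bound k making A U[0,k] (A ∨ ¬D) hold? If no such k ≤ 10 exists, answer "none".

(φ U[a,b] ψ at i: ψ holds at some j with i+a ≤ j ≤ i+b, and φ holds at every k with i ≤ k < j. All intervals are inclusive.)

none

Need earliest j ≥ 2 with (A ∨ ¬D), and A at every k in [2,j-1].
  j=2: rhs fails.
  j=3: rhs holds but lhs fails at k=2.
  j=4: rhs fails.
  j=5: rhs holds but lhs fails at k=2.
  j=6: rhs holds but lhs fails at k=2.
  j=7: rhs fails.
  j=8: rhs fails.
  j=9: rhs fails.
  j=10: rhs holds but lhs fails at k=2.
  j=11: rhs holds but lhs fails at k=2.
  j=12: rhs fails.
No witness within the range → none.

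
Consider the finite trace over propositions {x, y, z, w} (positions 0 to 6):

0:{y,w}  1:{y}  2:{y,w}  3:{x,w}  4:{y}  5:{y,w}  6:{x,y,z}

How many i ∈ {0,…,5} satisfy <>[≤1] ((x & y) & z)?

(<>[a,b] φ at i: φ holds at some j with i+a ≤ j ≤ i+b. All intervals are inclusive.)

Evaluate at each i in [0,5]:
  i=0: ✗ (none in [0,1])
  i=1: ✗ (none in [1,2])
  i=2: ✗ (none in [2,3])
  i=3: ✗ (none in [3,4])
  i=4: ✗ (none in [4,5])
  i=5: ✓ (witness j=6)
Positions where it holds: {5} → 1.

1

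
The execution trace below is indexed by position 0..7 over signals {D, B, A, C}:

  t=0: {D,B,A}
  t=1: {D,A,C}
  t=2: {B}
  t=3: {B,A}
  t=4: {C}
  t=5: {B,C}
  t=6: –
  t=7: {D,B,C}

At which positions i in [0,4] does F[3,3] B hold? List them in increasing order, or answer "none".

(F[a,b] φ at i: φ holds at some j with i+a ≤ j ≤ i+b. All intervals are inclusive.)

0, 2, 4

Evaluate at each i in [0,4]:
  i=0: ✓ (witness j=3)
  i=1: ✗ (none in [4,4])
  i=2: ✓ (witness j=5)
  i=3: ✗ (none in [6,6])
  i=4: ✓ (witness j=7)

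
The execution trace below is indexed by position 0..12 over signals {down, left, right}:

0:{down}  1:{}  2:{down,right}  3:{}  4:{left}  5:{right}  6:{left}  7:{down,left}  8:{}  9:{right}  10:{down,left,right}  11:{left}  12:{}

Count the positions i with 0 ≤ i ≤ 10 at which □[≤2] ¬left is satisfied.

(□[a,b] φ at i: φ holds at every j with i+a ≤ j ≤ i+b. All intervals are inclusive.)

2

Evaluate at each i in [0,10]:
  i=0: ✓ (all of [0,2])
  i=1: ✓ (all of [1,3])
  i=2: ✗ (fails at j=4)
  i=3: ✗ (fails at j=4)
  i=4: ✗ (fails at j=4)
  i=5: ✗ (fails at j=6)
  i=6: ✗ (fails at j=6)
  i=7: ✗ (fails at j=7)
  i=8: ✗ (fails at j=10)
  i=9: ✗ (fails at j=10)
  i=10: ✗ (fails at j=10)
Positions where it holds: {0, 1} → 2.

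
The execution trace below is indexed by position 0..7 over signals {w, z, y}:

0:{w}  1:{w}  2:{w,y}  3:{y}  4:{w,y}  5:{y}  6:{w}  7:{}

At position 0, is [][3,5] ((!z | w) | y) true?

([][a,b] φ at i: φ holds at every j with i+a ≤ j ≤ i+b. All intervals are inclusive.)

Check ((!z | w) | y) at every j in [3,5]:
  j=3: true
  j=4: true
  j=5: true
All positions satisfy it → formula holds.

Holds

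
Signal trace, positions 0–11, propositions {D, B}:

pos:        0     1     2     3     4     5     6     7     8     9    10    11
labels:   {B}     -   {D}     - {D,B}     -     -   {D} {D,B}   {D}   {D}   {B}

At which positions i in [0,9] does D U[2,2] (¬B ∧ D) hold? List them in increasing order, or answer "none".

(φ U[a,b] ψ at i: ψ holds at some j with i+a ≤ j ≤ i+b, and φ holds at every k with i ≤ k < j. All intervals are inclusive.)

7, 8

Evaluate at each i in [0,9]:
  i=0: ✗ (lhs fails at k=0 before rhs at j=2)
  i=1: ✗ (no rhs in [3,3])
  i=2: ✗ (no rhs in [4,4])
  i=3: ✗ (no rhs in [5,5])
  i=4: ✗ (no rhs in [6,6])
  i=5: ✗ (lhs fails at k=5 before rhs at j=7)
  i=6: ✗ (no rhs in [8,8])
  i=7: ✓ (rhs at j=9; lhs holds on [7,8])
  i=8: ✓ (rhs at j=10; lhs holds on [8,9])
  i=9: ✗ (no rhs in [11,11])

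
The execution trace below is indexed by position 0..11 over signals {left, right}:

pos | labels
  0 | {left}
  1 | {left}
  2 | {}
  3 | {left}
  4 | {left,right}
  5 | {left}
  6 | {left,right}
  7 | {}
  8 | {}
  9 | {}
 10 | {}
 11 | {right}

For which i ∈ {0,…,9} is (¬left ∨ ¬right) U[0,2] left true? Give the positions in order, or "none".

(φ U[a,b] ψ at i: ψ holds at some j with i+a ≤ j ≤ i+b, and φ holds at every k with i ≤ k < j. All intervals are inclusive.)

Evaluate at each i in [0,9]:
  i=0: ✓ (rhs at j=0)
  i=1: ✓ (rhs at j=1)
  i=2: ✓ (rhs at j=3; lhs holds on [2,2])
  i=3: ✓ (rhs at j=3)
  i=4: ✓ (rhs at j=4)
  i=5: ✓ (rhs at j=5)
  i=6: ✓ (rhs at j=6)
  i=7: ✗ (no rhs in [7,9])
  i=8: ✗ (no rhs in [8,10])
  i=9: ✗ (no rhs in [9,11])

0, 1, 2, 3, 4, 5, 6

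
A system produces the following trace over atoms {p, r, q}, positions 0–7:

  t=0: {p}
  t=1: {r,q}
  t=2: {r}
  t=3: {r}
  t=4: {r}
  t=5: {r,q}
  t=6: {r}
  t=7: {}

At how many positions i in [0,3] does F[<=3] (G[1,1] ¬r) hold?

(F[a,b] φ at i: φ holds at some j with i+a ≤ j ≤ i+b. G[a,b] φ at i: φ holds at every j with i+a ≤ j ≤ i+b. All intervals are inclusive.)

1

Evaluate at each i in [0,3]:
  i=0: ✗ (none in [0,3])
  i=1: ✗ (none in [1,4])
  i=2: ✗ (none in [2,5])
  i=3: ✓ (witness j=6)
Positions where it holds: {3} → 1.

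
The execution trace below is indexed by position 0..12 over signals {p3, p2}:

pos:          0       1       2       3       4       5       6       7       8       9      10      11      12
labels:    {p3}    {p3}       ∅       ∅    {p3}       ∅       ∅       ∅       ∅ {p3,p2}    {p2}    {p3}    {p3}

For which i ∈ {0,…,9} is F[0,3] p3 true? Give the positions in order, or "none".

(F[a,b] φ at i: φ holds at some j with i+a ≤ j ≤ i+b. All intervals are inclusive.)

Evaluate at each i in [0,9]:
  i=0: ✓ (witness j=0)
  i=1: ✓ (witness j=1)
  i=2: ✓ (witness j=4)
  i=3: ✓ (witness j=4)
  i=4: ✓ (witness j=4)
  i=5: ✗ (none in [5,8])
  i=6: ✓ (witness j=9)
  i=7: ✓ (witness j=9)
  i=8: ✓ (witness j=9)
  i=9: ✓ (witness j=9)

0, 1, 2, 3, 4, 6, 7, 8, 9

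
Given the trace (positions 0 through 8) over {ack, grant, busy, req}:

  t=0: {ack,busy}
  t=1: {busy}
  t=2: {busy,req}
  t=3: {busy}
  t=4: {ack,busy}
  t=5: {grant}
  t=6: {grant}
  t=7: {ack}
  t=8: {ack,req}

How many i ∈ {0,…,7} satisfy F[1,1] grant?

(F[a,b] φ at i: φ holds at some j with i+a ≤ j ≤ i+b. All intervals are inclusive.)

Evaluate at each i in [0,7]:
  i=0: ✗ (none in [1,1])
  i=1: ✗ (none in [2,2])
  i=2: ✗ (none in [3,3])
  i=3: ✗ (none in [4,4])
  i=4: ✓ (witness j=5)
  i=5: ✓ (witness j=6)
  i=6: ✗ (none in [7,7])
  i=7: ✗ (none in [8,8])
Positions where it holds: {4, 5} → 2.

2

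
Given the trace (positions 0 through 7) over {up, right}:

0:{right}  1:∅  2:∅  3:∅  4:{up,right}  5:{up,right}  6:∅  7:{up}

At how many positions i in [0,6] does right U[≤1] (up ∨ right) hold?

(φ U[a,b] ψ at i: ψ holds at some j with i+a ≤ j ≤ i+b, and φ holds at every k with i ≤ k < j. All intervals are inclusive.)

3

Evaluate at each i in [0,6]:
  i=0: ✓ (rhs at j=0)
  i=1: ✗ (no rhs in [1,2])
  i=2: ✗ (no rhs in [2,3])
  i=3: ✗ (lhs fails at k=3 before rhs at j=4)
  i=4: ✓ (rhs at j=4)
  i=5: ✓ (rhs at j=5)
  i=6: ✗ (lhs fails at k=6 before rhs at j=7)
Positions where it holds: {0, 4, 5} → 3.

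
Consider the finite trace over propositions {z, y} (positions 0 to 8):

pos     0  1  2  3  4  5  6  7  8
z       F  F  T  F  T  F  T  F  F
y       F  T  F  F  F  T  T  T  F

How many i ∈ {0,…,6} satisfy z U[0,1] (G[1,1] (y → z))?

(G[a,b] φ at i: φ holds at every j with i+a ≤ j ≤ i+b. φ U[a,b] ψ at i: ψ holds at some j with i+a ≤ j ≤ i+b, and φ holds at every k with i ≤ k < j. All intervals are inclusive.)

6

Evaluate at each i in [0,6]:
  i=0: ✗ (lhs fails at k=0 before rhs at j=1)
  i=1: ✓ (rhs at j=1)
  i=2: ✓ (rhs at j=2)
  i=3: ✓ (rhs at j=3)
  i=4: ✓ (rhs at j=5; lhs holds on [4,4])
  i=5: ✓ (rhs at j=5)
  i=6: ✓ (rhs at j=7; lhs holds on [6,6])
Positions where it holds: {1, 2, 3, 4, 5, 6} → 6.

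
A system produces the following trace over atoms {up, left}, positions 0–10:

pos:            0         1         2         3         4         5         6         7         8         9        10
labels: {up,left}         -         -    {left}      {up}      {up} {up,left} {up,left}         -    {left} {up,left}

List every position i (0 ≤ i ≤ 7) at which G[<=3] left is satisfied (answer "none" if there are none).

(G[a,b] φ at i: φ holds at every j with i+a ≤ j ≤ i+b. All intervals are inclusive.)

none

Evaluate at each i in [0,7]:
  i=0: ✗ (fails at j=1)
  i=1: ✗ (fails at j=1)
  i=2: ✗ (fails at j=2)
  i=3: ✗ (fails at j=4)
  i=4: ✗ (fails at j=4)
  i=5: ✗ (fails at j=5)
  i=6: ✗ (fails at j=8)
  i=7: ✗ (fails at j=8)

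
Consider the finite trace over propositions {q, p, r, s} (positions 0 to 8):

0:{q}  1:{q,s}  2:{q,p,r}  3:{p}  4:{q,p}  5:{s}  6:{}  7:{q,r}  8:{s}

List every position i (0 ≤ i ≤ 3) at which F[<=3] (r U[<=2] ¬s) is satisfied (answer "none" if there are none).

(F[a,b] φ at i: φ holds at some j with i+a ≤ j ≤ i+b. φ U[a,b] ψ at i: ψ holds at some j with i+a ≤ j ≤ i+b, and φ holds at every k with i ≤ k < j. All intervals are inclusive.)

Evaluate at each i in [0,3]:
  i=0: ✓ (witness j=0)
  i=1: ✓ (witness j=2)
  i=2: ✓ (witness j=2)
  i=3: ✓ (witness j=3)

0, 1, 2, 3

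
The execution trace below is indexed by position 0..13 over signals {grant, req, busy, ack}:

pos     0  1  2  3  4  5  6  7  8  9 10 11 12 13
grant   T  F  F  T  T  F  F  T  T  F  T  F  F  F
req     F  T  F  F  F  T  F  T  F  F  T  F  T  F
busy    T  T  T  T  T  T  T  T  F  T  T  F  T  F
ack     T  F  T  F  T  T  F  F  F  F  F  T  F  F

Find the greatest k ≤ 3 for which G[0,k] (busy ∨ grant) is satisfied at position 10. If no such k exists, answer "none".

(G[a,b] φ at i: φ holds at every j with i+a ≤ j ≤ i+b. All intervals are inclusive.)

(busy ∨ grant) must hold from j=10 onward; find where it first fails.
  j=10: holds
  j=11: fails
Holds on [10,10], so largest k = 0.

0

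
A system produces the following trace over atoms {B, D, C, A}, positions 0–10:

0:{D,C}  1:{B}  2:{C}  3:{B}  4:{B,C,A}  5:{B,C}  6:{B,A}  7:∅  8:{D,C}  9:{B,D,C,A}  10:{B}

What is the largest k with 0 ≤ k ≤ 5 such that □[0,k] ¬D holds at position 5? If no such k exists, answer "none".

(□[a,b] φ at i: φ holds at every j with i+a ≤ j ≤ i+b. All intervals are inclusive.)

¬D must hold from j=5 onward; find where it first fails.
  j=5: holds
  j=6: holds
  j=7: holds
  j=8: fails
Holds on [5,7], so largest k = 2.

2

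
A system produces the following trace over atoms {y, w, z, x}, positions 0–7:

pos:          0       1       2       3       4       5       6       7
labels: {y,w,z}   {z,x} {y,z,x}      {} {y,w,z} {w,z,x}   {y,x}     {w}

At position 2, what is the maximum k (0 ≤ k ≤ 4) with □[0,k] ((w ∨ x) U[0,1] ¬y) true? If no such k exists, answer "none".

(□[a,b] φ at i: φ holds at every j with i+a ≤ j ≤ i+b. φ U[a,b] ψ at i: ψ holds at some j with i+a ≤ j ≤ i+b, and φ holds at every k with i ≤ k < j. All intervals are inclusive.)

((w ∨ x) U[0,1] ¬y) must hold from j=2 onward; find where it first fails.
  j=2: holds
  j=3: holds
  j=4: holds
  j=5: holds
  j=6: holds
Holds through j=6; largest k = 4.

4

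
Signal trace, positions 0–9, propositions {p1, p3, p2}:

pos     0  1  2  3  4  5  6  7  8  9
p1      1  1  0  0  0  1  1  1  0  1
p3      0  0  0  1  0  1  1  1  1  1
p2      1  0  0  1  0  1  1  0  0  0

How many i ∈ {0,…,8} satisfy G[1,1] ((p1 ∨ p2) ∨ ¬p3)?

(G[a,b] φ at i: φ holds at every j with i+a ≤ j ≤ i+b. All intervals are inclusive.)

8

Evaluate at each i in [0,8]:
  i=0: ✓ (all of [1,1])
  i=1: ✓ (all of [2,2])
  i=2: ✓ (all of [3,3])
  i=3: ✓ (all of [4,4])
  i=4: ✓ (all of [5,5])
  i=5: ✓ (all of [6,6])
  i=6: ✓ (all of [7,7])
  i=7: ✗ (fails at j=8)
  i=8: ✓ (all of [9,9])
Positions where it holds: {0, 1, 2, 3, 4, 5, 6, 8} → 8.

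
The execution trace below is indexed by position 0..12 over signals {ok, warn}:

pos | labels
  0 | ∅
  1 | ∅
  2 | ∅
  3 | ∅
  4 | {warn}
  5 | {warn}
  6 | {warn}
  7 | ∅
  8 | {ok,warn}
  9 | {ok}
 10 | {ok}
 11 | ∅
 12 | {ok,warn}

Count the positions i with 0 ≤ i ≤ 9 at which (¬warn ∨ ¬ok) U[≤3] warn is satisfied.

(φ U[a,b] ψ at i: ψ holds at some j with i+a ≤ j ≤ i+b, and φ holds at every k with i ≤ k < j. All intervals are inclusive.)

Evaluate at each i in [0,9]:
  i=0: ✗ (no rhs in [0,3])
  i=1: ✓ (rhs at j=4; lhs holds on [1,3])
  i=2: ✓ (rhs at j=4; lhs holds on [2,3])
  i=3: ✓ (rhs at j=4; lhs holds on [3,3])
  i=4: ✓ (rhs at j=4)
  i=5: ✓ (rhs at j=5)
  i=6: ✓ (rhs at j=6)
  i=7: ✓ (rhs at j=8; lhs holds on [7,7])
  i=8: ✓ (rhs at j=8)
  i=9: ✓ (rhs at j=12; lhs holds on [9,11])
Positions where it holds: {1, 2, 3, 4, 5, 6, 7, 8, 9} → 9.

9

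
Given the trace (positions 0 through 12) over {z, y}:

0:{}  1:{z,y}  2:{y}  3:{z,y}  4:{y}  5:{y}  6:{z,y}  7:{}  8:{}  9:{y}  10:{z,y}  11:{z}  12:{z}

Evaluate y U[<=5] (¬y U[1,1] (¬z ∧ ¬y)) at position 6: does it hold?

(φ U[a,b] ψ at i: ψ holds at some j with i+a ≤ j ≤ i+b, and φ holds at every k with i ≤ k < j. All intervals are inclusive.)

Yes

Need some j in [6,11] with (¬y U[1,1] (¬z ∧ ¬y)), and y at every k in [6,j-1].
  j=6: (¬y U[1,1] (¬z ∧ ¬y)) — fails.
  j=7: (¬y U[1,1] (¬z ∧ ¬y)) holds; y holds at every k in [6,6] → satisfied.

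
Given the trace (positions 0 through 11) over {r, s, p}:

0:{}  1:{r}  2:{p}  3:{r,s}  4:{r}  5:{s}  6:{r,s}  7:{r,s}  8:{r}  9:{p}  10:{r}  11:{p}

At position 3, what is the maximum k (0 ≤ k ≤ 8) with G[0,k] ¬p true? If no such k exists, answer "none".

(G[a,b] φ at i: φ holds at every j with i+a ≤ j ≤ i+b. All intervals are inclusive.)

¬p must hold from j=3 onward; find where it first fails.
  j=3: holds
  j=4: holds
  j=5: holds
  j=6: holds
  j=7: holds
  j=8: holds
  j=9: fails
Holds on [3,8], so largest k = 5.

5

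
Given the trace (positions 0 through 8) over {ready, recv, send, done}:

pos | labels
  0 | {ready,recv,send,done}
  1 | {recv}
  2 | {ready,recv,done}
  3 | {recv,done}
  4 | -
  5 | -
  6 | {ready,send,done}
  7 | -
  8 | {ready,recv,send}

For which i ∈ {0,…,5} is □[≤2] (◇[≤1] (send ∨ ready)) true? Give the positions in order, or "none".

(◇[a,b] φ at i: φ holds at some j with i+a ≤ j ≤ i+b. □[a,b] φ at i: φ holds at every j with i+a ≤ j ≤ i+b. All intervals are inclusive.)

Evaluate at each i in [0,5]:
  i=0: ✓ (all of [0,2])
  i=1: ✗ (fails at j=3)
  i=2: ✗ (fails at j=3)
  i=3: ✗ (fails at j=3)
  i=4: ✗ (fails at j=4)
  i=5: ✓ (all of [5,7])

0, 5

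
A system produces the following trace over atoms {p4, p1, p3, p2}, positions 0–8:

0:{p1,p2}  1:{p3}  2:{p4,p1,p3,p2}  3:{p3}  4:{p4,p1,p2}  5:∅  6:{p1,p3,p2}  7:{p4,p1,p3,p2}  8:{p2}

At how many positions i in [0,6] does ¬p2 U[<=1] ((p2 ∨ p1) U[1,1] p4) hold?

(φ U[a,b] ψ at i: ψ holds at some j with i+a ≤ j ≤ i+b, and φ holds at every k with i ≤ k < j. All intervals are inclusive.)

2

Evaluate at each i in [0,6]:
  i=0: ✗ (no rhs in [0,1])
  i=1: ✗ (no rhs in [1,2])
  i=2: ✗ (no rhs in [2,3])
  i=3: ✗ (no rhs in [3,4])
  i=4: ✗ (no rhs in [4,5])
  i=5: ✓ (rhs at j=6; lhs holds on [5,5])
  i=6: ✓ (rhs at j=6)
Positions where it holds: {5, 6} → 2.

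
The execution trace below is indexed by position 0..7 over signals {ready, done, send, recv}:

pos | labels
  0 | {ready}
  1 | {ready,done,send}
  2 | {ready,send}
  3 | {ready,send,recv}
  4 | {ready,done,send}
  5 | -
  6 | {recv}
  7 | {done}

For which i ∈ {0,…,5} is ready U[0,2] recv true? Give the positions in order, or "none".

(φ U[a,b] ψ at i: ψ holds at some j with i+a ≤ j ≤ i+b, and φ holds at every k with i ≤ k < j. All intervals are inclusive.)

Evaluate at each i in [0,5]:
  i=0: ✗ (no rhs in [0,2])
  i=1: ✓ (rhs at j=3; lhs holds on [1,2])
  i=2: ✓ (rhs at j=3; lhs holds on [2,2])
  i=3: ✓ (rhs at j=3)
  i=4: ✗ (lhs fails at k=5 before rhs at j=6)
  i=5: ✗ (lhs fails at k=5 before rhs at j=6)

1, 2, 3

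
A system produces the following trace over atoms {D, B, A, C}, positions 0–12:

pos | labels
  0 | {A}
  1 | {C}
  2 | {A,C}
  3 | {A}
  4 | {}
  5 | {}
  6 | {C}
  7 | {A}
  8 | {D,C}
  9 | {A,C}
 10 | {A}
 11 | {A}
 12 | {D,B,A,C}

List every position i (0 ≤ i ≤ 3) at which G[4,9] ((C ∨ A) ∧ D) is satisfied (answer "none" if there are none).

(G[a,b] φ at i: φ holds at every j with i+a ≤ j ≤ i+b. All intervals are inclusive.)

Evaluate at each i in [0,3]:
  i=0: ✗ (fails at j=4)
  i=1: ✗ (fails at j=5)
  i=2: ✗ (fails at j=6)
  i=3: ✗ (fails at j=7)

none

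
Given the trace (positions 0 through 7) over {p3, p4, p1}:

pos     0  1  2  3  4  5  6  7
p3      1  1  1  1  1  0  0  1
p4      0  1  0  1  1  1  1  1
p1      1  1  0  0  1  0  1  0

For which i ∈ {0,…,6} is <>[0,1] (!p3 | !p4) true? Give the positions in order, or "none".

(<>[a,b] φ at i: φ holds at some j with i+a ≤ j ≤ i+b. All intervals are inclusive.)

Evaluate at each i in [0,6]:
  i=0: ✓ (witness j=0)
  i=1: ✓ (witness j=2)
  i=2: ✓ (witness j=2)
  i=3: ✗ (none in [3,4])
  i=4: ✓ (witness j=5)
  i=5: ✓ (witness j=5)
  i=6: ✓ (witness j=6)

0, 1, 2, 4, 5, 6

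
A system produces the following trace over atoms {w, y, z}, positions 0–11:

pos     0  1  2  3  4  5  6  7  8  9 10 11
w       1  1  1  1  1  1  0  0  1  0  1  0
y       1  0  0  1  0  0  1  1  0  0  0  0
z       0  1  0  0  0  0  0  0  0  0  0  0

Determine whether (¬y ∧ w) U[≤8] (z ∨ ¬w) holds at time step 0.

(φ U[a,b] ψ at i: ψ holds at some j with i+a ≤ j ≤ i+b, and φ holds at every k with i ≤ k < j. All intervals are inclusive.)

Need some j in [0,8] with (z ∨ ¬w), and (¬y ∧ w) at every k in [0,j-1].
  j=0: (z ∨ ¬w) false.
  j=1: (z ∨ ¬w) holds, but (¬y ∧ w) fails at k=0 → not this j.
  j=2: (z ∨ ¬w) false.
  j=3: (z ∨ ¬w) false.
  j=4: (z ∨ ¬w) false.
  j=5: (z ∨ ¬w) false.
  j=6: (z ∨ ¬w) holds, but (¬y ∧ w) fails at k=0 → not this j.
  j=7: (z ∨ ¬w) holds, but (¬y ∧ w) fails at k=0 → not this j.
  j=8: (z ∨ ¬w) false.
No j in the window works → until fails.

No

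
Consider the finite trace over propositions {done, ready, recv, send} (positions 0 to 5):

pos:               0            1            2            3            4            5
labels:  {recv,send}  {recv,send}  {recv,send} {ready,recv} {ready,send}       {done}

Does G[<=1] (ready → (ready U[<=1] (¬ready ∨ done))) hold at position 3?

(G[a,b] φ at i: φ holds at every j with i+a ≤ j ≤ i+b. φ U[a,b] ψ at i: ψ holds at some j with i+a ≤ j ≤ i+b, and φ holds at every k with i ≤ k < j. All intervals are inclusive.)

False

Check (ready → (ready U[<=1] (¬ready ∨ done))) at every j in [3,4]:
  j=3: antecedent true; consequent fails → ✗
  j=4: antecedent true; consequent holds → ✓
Fails at j=3 → formula fails.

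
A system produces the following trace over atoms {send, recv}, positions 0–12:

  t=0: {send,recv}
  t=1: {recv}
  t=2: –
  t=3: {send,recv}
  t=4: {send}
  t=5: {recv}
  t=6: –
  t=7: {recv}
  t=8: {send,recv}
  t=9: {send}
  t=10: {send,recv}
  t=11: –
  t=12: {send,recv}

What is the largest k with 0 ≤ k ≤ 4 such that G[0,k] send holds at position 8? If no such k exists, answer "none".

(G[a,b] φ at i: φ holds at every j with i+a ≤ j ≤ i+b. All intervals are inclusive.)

2

send must hold from j=8 onward; find where it first fails.
  j=8: holds
  j=9: holds
  j=10: holds
  j=11: fails
Holds on [8,10], so largest k = 2.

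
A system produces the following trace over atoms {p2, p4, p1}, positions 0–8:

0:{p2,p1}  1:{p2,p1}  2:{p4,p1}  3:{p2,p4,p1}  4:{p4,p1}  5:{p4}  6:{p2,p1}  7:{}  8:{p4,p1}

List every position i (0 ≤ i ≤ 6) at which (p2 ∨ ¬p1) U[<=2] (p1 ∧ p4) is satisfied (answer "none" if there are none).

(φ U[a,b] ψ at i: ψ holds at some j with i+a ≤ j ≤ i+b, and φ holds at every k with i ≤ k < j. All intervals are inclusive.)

Evaluate at each i in [0,6]:
  i=0: ✓ (rhs at j=2; lhs holds on [0,1])
  i=1: ✓ (rhs at j=2; lhs holds on [1,1])
  i=2: ✓ (rhs at j=2)
  i=3: ✓ (rhs at j=3)
  i=4: ✓ (rhs at j=4)
  i=5: ✗ (no rhs in [5,7])
  i=6: ✓ (rhs at j=8; lhs holds on [6,7])

0, 1, 2, 3, 4, 6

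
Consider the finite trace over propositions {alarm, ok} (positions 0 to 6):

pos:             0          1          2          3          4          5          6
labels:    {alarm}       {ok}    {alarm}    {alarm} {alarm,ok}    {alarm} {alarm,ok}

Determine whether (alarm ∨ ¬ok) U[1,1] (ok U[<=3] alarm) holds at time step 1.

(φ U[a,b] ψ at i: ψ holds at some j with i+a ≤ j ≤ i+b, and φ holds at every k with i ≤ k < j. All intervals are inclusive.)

No

Need some j in [2,2] with (ok U[<=3] alarm), and (alarm ∨ ¬ok) at every k in [1,j-1].
  j=2: (ok U[<=3] alarm) holds, but (alarm ∨ ¬ok) fails at k=1 → not this j.
No j in the window works → until fails.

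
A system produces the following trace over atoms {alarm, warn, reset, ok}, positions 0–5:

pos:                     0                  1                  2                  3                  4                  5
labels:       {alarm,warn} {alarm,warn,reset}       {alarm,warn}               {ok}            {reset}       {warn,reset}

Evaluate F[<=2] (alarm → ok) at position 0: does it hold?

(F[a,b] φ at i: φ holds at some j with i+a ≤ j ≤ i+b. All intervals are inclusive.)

Does not hold

Check (alarm → ok) at each j in [0,2]:
  j=0: false
  j=1: false
  j=2: false
No position in the window satisfies it → formula fails.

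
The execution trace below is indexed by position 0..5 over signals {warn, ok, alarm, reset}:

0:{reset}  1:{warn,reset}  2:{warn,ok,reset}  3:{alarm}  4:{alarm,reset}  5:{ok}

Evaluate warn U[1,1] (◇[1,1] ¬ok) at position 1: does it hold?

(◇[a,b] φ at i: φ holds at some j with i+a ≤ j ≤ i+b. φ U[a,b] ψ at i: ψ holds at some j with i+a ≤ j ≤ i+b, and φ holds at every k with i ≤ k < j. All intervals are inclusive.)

Holds

Need some j in [2,2] with ◇[1,1] ¬ok, and warn at every k in [1,j-1].
  j=2: ◇[1,1] ¬ok holds; warn holds at every k in [1,1] → satisfied.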